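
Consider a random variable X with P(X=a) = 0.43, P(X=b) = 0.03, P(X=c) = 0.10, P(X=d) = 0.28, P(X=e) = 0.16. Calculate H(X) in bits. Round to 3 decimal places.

1.945 bits

H(X) = −Σ p·log₂ p.
  −(0.43)·log₂(0.43) = 0.5236
  −(0.03)·log₂(0.03) = 0.1518
  −(0.10)·log₂(0.10) = 0.3322
  −(0.28)·log₂(0.28) = 0.5142
  −(0.16)·log₂(0.16) = 0.4230
Sum: 0.5236 + 0.1518 + 0.3322 + 0.5142 + 0.4230 = 1.945 bits.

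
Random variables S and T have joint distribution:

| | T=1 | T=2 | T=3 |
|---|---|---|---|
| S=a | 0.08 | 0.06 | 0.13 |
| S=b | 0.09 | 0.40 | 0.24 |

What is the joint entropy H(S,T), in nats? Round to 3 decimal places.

H(S,T) = −Σ p(x,y)·ln p(x,y) over all 6 cells.
  cell (a,1): −0.08·ln0.08 = 0.2021
  cell (a,2): −0.06·ln0.06 = 0.1688
  cell (a,3): −0.13·ln0.13 = 0.2652
  cell (b,1): −0.09·ln0.09 = 0.2167
  cell (b,2): −0.40·ln0.40 = 0.3665
  cell (b,3): −0.24·ln0.24 = 0.3425
Sum = 1.562 nats.

1.562 nats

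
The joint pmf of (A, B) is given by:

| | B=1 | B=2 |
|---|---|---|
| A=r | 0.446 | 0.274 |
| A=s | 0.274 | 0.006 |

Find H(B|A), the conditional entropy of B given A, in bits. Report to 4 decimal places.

0.7319 bits

Marginals: p(A) = (0.7200, 0.2800), p(B) = (0.7200, 0.2800).
H(B|A) = Σ p(A) · H(B|A=·).
  A=r: p=0.7200, H(B|A=r) = 0.9584
  A=s: p=0.2800, H(B|A=s) = 0.1494
Weighted sum = 0.7319 bits.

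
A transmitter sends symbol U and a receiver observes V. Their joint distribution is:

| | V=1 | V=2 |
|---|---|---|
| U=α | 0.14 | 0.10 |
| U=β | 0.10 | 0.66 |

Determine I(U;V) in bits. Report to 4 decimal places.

0.1329 bits

Marginals: p(U) = (0.2400, 0.7600), p(V) = (0.2400, 0.7600).
I(U;V) = H(U) + H(V) − H(U,V).
H(U) = 0.7950, H(V) = 0.7950, H(U,V) = 1.4571.
I(U;V) = 0.7950 + 0.7950 − 1.4571 = 0.1329 bits.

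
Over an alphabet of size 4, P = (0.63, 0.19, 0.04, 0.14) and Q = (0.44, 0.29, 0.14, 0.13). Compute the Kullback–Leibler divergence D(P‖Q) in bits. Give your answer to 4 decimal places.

0.1530 bits

D(P‖Q) = Σ p·log₂(p/q).
  0.63·log₂(0.63/0.44) = 0.32624
  0.19·log₂(0.19/0.29) = -0.11591
  0.04·log₂(0.04/0.14) = -0.07229
  0.14·log₂(0.14/0.13) = 0.01497
D(P‖Q) = 0.1530 bits.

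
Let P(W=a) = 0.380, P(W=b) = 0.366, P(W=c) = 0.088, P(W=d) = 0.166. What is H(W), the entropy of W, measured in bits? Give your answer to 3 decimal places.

1.800 bits

H(W) = −Σ p·log₂ p.
  −(0.380)·log₂(0.380) = 0.5305
  −(0.366)·log₂(0.366) = 0.5307
  −(0.088)·log₂(0.088) = 0.3086
  −(0.166)·log₂(0.166) = 0.4301
Sum: 0.5305 + 0.5307 + 0.3086 + 0.4301 = 1.800 bits.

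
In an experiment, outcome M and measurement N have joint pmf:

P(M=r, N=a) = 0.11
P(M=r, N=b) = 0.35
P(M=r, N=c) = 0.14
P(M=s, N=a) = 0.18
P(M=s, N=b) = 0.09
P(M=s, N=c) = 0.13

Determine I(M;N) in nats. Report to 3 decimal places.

0.071 nats

Marginals: p(M) = (0.6000, 0.4000), p(N) = (0.2900, 0.4400, 0.2700).
I(M;N) = H(M) + H(N) − H(M,N).
H(M) = 0.6730, H(N) = 1.0737, H(M,N) = 1.6761.
I(M;N) = 0.6730 + 1.0737 − 1.6761 = 0.071 nats.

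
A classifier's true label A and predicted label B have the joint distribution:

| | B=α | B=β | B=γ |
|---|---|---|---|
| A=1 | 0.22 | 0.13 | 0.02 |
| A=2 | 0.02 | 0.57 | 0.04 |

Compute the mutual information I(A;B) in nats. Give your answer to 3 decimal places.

Marginals: p(A) = (0.3700, 0.6300), p(B) = (0.2400, 0.7000, 0.0600).
I(A;B) = Σ p(x,y)·ln[p(x,y)/(p(x)p(y))].
  (1,α): 0.22·ln(2.4775) = 0.1996
  (1,β): 0.13·ln(0.5019) = -0.0896
  (1,γ): 0.02·ln(0.9009) = -0.0021
  (2,α): 0.02·ln(0.1323) = -0.0405
  (2,β): 0.57·ln(1.2925) = 0.1463
  (2,γ): 0.04·ln(1.0582) = 0.0023
Sum = 0.216 nats.

0.216 nats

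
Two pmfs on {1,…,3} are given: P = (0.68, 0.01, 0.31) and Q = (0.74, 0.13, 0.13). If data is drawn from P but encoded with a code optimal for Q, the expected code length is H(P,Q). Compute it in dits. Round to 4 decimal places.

H(P,Q) = −Σ p·log₁₀ q.
  −0.68·log₁₀(0.74) = 0.08892
  −0.01·log₁₀(0.13) = 0.00886
  −0.31·log₁₀(0.13) = 0.27468
H(P,Q) = 0.3725 dits.

0.3725 dits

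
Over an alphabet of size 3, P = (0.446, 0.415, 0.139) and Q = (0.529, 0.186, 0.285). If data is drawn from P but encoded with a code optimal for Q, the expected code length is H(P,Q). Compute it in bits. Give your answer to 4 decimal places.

H(P,Q) = −Σ p·log₂ q.
  −0.446·log₂(0.529) = 0.40972
  −0.415·log₂(0.186) = 1.00705
  −0.139·log₂(0.285) = 0.25172
H(P,Q) = 1.6685 bits.

1.6685 bits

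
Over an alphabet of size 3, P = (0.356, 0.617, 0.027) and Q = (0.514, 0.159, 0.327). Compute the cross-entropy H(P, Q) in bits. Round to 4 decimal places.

H(P,Q) = −Σ p·log₂ q.
  −0.356·log₂(0.514) = 0.34182
  −0.617·log₂(0.159) = 1.63684
  −0.027·log₂(0.327) = 0.04354
H(P,Q) = 2.0222 bits.

2.0222 bits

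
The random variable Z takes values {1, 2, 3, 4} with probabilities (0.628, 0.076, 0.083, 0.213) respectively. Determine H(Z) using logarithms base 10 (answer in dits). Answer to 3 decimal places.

0.445 dits

H(Z) = −Σ p·log₁₀ p.
  −(0.628)·log₁₀(0.628) = 0.1269
  −(0.076)·log₁₀(0.076) = 0.0851
  −(0.083)·log₁₀(0.083) = 0.0897
  −(0.213)·log₁₀(0.213) = 0.1431
Sum: 0.1269 + 0.0851 + 0.0897 + 0.1431 = 0.445 dits.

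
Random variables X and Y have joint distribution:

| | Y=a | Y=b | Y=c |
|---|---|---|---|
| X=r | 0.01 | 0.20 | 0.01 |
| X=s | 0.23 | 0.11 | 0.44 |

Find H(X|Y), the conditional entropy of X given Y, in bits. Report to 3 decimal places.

0.420 bits

Chain rule: H(X|Y) = H(X,Y) − H(Y).
Marginals: p(X) = (0.2200, 0.7800), p(Y) = (0.2400, 0.3100, 0.4500).
H(X,Y) = 1.9564 bits; H(Y) = 1.5363 bits.
H(X|Y) = 1.9564 − 1.5363 = 0.420 bits.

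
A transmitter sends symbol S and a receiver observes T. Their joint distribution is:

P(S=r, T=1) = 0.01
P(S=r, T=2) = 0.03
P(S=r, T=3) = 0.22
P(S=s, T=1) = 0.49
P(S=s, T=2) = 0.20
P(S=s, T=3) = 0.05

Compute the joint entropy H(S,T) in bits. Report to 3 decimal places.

H(S,T) = −Σ p(x,y)·log₂ p(x,y) over all 6 cells.
  cell (r,1): −0.01·log₂0.01 = 0.0664
  cell (r,2): −0.03·log₂0.03 = 0.1518
  cell (r,3): −0.22·log₂0.22 = 0.4806
  cell (s,1): −0.49·log₂0.49 = 0.5043
  cell (s,2): −0.20·log₂0.20 = 0.4644
  cell (s,3): −0.05·log₂0.05 = 0.2161
Sum = 1.884 bits.

1.884 bits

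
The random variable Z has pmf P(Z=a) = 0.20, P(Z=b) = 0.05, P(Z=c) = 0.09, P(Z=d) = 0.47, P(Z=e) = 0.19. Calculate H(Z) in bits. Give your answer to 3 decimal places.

H(Z) = −Σ p·log₂ p.
  −(0.20)·log₂(0.20) = 0.4644
  −(0.05)·log₂(0.05) = 0.2161
  −(0.09)·log₂(0.09) = 0.3127
  −(0.47)·log₂(0.47) = 0.5120
  −(0.19)·log₂(0.19) = 0.4552
Sum: 0.4644 + 0.2161 + 0.3127 + 0.5120 + 0.4552 = 1.960 bits.

1.960 bits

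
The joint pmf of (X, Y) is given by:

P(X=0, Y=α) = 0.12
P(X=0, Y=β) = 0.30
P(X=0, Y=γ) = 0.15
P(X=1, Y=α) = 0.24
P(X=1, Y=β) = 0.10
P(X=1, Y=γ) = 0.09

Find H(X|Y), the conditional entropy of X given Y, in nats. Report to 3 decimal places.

0.613 nats

Marginals: p(X) = (0.5700, 0.4300), p(Y) = (0.3600, 0.4000, 0.2400).
H(X|Y) = Σ p(Y) · H(X|Y=·).
  Y=α: p=0.3600, H(X|Y=α) = 0.6365
  Y=β: p=0.4000, H(X|Y=β) = 0.5623
  Y=γ: p=0.2400, H(X|Y=γ) = 0.6616
Weighted sum = 0.613 nats.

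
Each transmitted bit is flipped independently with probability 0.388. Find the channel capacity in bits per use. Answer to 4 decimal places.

0.0365 bits

Binary symmetric channel: C = 1 − h₂(ε) where h₂ is the binary entropy function.
h₂(0.388) = −0.388·log₂0.388 − 0.612·log₂0.612 = 0.9635.
C = 1 − 0.9635 = 0.0365 bits per channel use.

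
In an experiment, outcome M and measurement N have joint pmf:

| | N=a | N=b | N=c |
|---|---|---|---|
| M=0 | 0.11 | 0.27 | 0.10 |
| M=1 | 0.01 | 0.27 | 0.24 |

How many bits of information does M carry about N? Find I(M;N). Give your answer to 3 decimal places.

0.112 bits

Marginals: p(M) = (0.4800, 0.5200), p(N) = (0.1200, 0.5400, 0.3400).
I(M;N) = H(M) + H(N) − H(M,N).
H(M) = 0.9988, H(N) = 1.3763, H(M,N) = 2.2631.
I(M;N) = 0.9988 + 1.3763 − 2.2631 = 0.112 bits.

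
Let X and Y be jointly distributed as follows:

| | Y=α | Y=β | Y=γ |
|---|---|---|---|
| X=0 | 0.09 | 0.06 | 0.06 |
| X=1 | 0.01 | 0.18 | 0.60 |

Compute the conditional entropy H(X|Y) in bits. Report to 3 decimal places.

0.532 bits

Chain rule: H(X|Y) = H(X,Y) − H(Y).
Marginals: p(X) = (0.2100, 0.7900), p(Y) = (0.1000, 0.2400, 0.6600).
H(X,Y) = 1.7536 bits; H(Y) = 1.2220 bits.
H(X|Y) = 1.7536 − 1.2220 = 0.532 bits.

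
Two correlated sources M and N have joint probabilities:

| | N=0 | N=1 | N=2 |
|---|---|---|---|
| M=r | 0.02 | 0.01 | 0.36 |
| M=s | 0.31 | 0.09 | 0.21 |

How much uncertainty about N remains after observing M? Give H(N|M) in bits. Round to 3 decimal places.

1.054 bits

Marginals: p(M) = (0.3900, 0.6100), p(N) = (0.3300, 0.1000, 0.5700).
H(N|M) = Σ p(M) · H(N|M=·).
  M=r: p=0.3900, H(N|M=r) = 0.4619
  M=s: p=0.6100, H(N|M=s) = 1.4332
Weighted sum = 1.054 bits.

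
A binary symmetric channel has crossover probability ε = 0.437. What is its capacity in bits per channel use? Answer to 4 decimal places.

Binary symmetric channel: C = 1 − h₂(ε) where h₂ is the binary entropy function.
h₂(0.437) = −0.437·log₂0.437 − 0.563·log₂0.563 = 0.9885.
C = 1 − 0.9885 = 0.0115 bits per channel use.

0.0115 bits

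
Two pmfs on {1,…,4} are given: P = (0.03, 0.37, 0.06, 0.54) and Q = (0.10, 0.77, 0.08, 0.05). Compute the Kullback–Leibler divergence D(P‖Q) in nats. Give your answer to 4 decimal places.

D(P‖Q) = Σ p·ln(p/q).
  0.03·ln(0.03/0.10) = -0.03612
  0.37·ln(0.37/0.77) = -0.27117
  0.06·ln(0.06/0.08) = -0.01726
  0.54·ln(0.54/0.05) = 1.28495
D(P‖Q) = 0.9604 nats.

0.9604 nats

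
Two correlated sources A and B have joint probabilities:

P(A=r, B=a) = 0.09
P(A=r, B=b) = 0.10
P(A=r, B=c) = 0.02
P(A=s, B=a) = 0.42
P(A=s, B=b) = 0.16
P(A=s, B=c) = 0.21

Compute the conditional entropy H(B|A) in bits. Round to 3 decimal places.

Chain rule: H(B|A) = H(A,B) − H(A).
Marginals: p(A) = (0.2100, 0.7900), p(B) = (0.5100, 0.2600, 0.2300).
H(A,B) = 2.1792 bits; H(A) = 0.7415 bits.
H(B|A) = 2.1792 − 0.7415 = 1.438 bits.

1.438 bits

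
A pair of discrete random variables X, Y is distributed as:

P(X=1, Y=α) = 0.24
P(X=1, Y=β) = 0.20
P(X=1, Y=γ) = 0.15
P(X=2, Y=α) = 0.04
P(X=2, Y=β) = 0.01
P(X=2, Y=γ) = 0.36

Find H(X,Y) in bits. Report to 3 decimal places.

H(X,Y) = −Σ p(x,y)·log₂ p(x,y) over all 6 cells.
  cell (1,α): −0.24·log₂0.24 = 0.4941
  cell (1,β): −0.20·log₂0.20 = 0.4644
  cell (1,γ): −0.15·log₂0.15 = 0.4105
  cell (2,α): −0.04·log₂0.04 = 0.1858
  cell (2,β): −0.01·log₂0.01 = 0.0664
  cell (2,γ): −0.36·log₂0.36 = 0.5306
Sum = 2.152 bits.

2.152 bits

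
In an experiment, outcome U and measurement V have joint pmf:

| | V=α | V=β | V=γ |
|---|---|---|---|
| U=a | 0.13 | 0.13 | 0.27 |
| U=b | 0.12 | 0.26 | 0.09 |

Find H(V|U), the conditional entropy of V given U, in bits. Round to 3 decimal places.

1.463 bits

Marginals: p(U) = (0.5300, 0.4700), p(V) = (0.2500, 0.3900, 0.3600).
H(V|U) = Σ p(U) · H(V|U=·).
  U=a: p=0.5300, H(V|U=a) = 1.4903
  U=b: p=0.4700, H(V|U=b) = 1.4320
Weighted sum = 1.463 bits.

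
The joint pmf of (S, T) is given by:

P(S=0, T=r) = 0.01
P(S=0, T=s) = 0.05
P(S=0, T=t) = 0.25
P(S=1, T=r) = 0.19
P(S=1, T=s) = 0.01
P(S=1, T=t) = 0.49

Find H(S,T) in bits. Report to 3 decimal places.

H(S,T) = −Σ p(x,y)·log₂ p(x,y) over all 6 cells.
  cell (0,r): −0.01·log₂0.01 = 0.0664
  cell (0,s): −0.05·log₂0.05 = 0.2161
  cell (0,t): −0.25·log₂0.25 = 0.5000
  cell (1,r): −0.19·log₂0.19 = 0.4552
  cell (1,s): −0.01·log₂0.01 = 0.0664
  cell (1,t): −0.49·log₂0.49 = 0.5043
Sum = 1.808 bits.

1.808 bits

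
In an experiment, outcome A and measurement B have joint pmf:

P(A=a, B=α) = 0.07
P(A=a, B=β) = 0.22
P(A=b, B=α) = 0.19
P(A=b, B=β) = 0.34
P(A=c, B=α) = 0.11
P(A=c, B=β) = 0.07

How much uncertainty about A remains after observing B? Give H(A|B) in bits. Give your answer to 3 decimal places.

1.402 bits

Marginals: p(A) = (0.2900, 0.5300, 0.1800), p(B) = (0.3700, 0.6300).
H(A|B) = Σ p(B) · H(A|B=·).
  B=α: p=0.3700, H(A|B=α) = 1.4685
  B=β: p=0.6300, H(A|B=β) = 1.3625
Weighted sum = 1.402 bits.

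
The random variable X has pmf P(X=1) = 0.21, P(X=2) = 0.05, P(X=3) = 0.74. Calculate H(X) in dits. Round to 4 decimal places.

0.3042 dits

H(X) = −Σ p·log₁₀ p.
  −(0.21)·log₁₀(0.21) = 0.14233
  −(0.05)·log₁₀(0.05) = 0.06505
  −(0.74)·log₁₀(0.74) = 0.09677
Sum: 0.14233 + 0.06505 + 0.09677 = 0.3042 dits.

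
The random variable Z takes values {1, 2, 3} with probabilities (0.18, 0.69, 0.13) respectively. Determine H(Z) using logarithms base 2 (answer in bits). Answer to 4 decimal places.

1.1973 bits

H(Z) = −Σ p·log₂ p.
  −(0.18)·log₂(0.18) = 0.44531
  −(0.69)·log₂(0.69) = 0.36938
  −(0.13)·log₂(0.13) = 0.38264
Sum: 0.44531 + 0.36938 + 0.38264 = 1.1973 bits.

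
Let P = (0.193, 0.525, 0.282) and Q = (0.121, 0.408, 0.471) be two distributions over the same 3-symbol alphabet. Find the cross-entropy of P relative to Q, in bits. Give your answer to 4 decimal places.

H(P,Q) = −Σ p·log₂ q.
  −0.193·log₂(0.121) = 0.58806
  −0.525·log₂(0.408) = 0.67901
  −0.282·log₂(0.471) = 0.30631
H(P,Q) = 1.5734 bits.

1.5734 bits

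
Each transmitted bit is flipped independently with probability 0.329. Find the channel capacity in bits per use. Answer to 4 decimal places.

0.0861 bits

Binary symmetric channel: C = 1 − h₂(ε) where h₂ is the binary entropy function.
h₂(0.329) = −0.329·log₂0.329 − 0.671·log₂0.671 = 0.9139.
C = 1 − 0.9139 = 0.0861 bits per channel use.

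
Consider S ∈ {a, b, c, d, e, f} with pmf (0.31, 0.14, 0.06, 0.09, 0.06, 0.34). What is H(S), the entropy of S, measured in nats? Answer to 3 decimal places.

H(S) = −Σ p·ln p.
  −(0.31)·ln(0.31) = 0.3631
  −(0.14)·ln(0.14) = 0.2753
  −(0.06)·ln(0.06) = 0.1688
  −(0.09)·ln(0.09) = 0.2167
  −(0.06)·ln(0.06) = 0.1688
  −(0.34)·ln(0.34) = 0.3668
Sum: 0.3631 + 0.2753 + 0.1688 + 0.2167 + 0.1688 + 0.3668 = 1.559 nats.

1.559 nats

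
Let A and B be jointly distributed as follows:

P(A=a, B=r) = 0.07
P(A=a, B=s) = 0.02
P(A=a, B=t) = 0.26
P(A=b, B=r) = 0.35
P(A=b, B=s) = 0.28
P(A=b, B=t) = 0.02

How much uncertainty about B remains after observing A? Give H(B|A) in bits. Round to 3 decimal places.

Chain rule: H(B|A) = H(A,B) − H(A).
Marginals: p(A) = (0.3500, 0.6500), p(B) = (0.4200, 0.3000, 0.2800).
H(A,B) = 2.0439 bits; H(A) = 0.9341 bits.
H(B|A) = 2.0439 − 0.9341 = 1.110 bits.

1.110 bits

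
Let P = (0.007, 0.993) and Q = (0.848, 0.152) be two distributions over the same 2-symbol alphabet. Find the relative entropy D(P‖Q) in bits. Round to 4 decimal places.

D(P‖Q) = Σ p·log₂(p/q).
  0.007·log₂(0.007/0.848) = -0.04844
  0.993·log₂(0.993/0.152) = 2.68877
D(P‖Q) = 2.6403 bits.

2.6403 bits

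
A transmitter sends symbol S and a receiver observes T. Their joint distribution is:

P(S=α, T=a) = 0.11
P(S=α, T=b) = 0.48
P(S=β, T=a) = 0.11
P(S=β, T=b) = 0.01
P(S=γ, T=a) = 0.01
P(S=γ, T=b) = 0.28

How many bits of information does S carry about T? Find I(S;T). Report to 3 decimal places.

0.256 bits

Marginals: p(S) = (0.5900, 0.1200, 0.2900), p(T) = (0.2300, 0.7700).
I(S;T) = H(S) + H(T) − H(S,T).
H(S) = 1.3341, H(T) = 0.7780, H(S,T) = 1.8559.
I(S;T) = 1.3341 + 0.7780 − 1.8559 = 0.256 bits.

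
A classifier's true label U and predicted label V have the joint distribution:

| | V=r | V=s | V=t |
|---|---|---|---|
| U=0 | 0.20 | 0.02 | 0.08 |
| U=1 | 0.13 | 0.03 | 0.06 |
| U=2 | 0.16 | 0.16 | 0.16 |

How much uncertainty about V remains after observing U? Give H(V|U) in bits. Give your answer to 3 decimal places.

1.406 bits

Chain rule: H(V|U) = H(U,V) − H(U).
Marginals: p(U) = (0.3000, 0.2200, 0.4800), p(V) = (0.4900, 0.2100, 0.3000).
H(U,V) = 2.9158 bits; H(U) = 1.5099 bits.
H(V|U) = 2.9158 − 1.5099 = 1.406 bits.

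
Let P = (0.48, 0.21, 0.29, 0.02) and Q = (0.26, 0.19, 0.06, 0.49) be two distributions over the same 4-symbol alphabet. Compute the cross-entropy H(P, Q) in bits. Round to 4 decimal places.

2.6336 bits

H(P,Q) = −Σ p·log₂ q.
  −0.48·log₂(0.26) = 0.93284
  −0.21·log₂(0.19) = 0.50315
  −0.29·log₂(0.06) = 1.17708
  −0.02·log₂(0.49) = 0.02058
H(P,Q) = 2.6336 bits.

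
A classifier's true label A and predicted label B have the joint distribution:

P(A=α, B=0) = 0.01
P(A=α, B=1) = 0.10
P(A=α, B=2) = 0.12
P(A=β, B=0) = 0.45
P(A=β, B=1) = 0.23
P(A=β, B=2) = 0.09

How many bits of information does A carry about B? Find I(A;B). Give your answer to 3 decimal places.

Marginals: p(A) = (0.2300, 0.7700), p(B) = (0.4600, 0.3300, 0.2100).
I(A;B) = H(A) + H(B) − H(A,B).
H(A) = 0.7780, H(B) = 1.5160, H(A,B) = 2.0844.
I(A;B) = 0.7780 + 1.5160 − 2.0844 = 0.210 bits.

0.210 bits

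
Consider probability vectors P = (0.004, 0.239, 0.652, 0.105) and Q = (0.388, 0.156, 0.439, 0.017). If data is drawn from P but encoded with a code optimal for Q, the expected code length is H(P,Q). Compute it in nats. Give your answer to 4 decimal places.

H(P,Q) = −Σ p·ln q.
  −0.004·ln(0.388) = 0.00379
  −0.239·ln(0.156) = 0.44404
  −0.652·ln(0.439) = 0.53676
  −0.105·ln(0.017) = 0.42783
H(P,Q) = 1.4124 nats.

1.4124 nats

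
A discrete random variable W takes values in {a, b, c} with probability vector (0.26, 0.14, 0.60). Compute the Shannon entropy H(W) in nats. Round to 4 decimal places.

0.9320 nats

H(W) = −Σ p·ln p.
  −(0.26)·ln(0.26) = 0.35024
  −(0.14)·ln(0.14) = 0.27526
  −(0.60)·ln(0.60) = 0.30650
Sum: 0.35024 + 0.27526 + 0.30650 = 0.9320 nats.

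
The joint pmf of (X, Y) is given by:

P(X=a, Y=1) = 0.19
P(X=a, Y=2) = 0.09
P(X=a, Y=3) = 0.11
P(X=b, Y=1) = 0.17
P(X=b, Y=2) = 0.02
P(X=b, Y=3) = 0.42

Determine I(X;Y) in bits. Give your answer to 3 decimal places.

0.140 bits

Marginals: p(X) = (0.3900, 0.6100), p(Y) = (0.3600, 0.1100, 0.5300).
I(X;Y) = Σ p(x,y)·log₂[p(x,y)/(p(x)p(y))].
  (a,1): 0.19·log₂(1.3533) = 0.0829
  (a,2): 0.09·log₂(2.0979) = 0.0962
  (a,3): 0.11·log₂(0.5322) = -0.1001
  (b,1): 0.17·log₂(0.7741) = -0.0628
  (b,2): 0.02·log₂(0.2981) = -0.0349
  (b,3): 0.42·log₂(1.2991) = 0.1586
Sum = 0.140 bits.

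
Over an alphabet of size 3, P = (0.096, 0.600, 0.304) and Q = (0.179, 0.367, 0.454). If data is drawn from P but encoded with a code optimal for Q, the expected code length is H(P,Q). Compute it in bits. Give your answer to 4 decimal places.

H(P,Q) = −Σ p·log₂ q.
  −0.096·log₂(0.179) = 0.23827
  −0.600·log₂(0.367) = 0.86769
  −0.304·log₂(0.454) = 0.34633
H(P,Q) = 1.4523 bits.

1.4523 bits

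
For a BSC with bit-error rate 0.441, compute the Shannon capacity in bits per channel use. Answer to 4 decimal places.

0.0101 bits

Binary symmetric channel: C = 1 − h₂(ε) where h₂ is the binary entropy function.
h₂(0.441) = −0.441·log₂0.441 − 0.559·log₂0.559 = 0.9899.
C = 1 − 0.9899 = 0.0101 bits per channel use.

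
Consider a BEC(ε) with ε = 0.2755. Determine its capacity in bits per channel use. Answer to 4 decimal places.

0.7245 bits

Binary erasure channel: capacity C = 1 − ε.
C = 1 − 0.2755 = 0.7245 bits per channel use.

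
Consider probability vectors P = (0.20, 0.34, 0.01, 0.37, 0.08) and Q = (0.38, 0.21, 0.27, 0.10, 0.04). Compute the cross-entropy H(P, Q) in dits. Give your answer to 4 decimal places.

H(P,Q) = −Σ p·log₁₀ q.
  −0.20·log₁₀(0.38) = 0.08404
  −0.34·log₁₀(0.21) = 0.23045
  −0.01·log₁₀(0.27) = 0.00569
  −0.37·log₁₀(0.10) = 0.37000
  −0.08·log₁₀(0.04) = 0.11184
H(P,Q) = 0.8020 dits.

0.8020 dits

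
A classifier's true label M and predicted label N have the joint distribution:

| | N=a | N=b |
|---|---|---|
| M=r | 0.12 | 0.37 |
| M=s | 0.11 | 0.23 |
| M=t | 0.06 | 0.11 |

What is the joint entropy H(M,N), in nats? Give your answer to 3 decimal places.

H(M,N) = −Σ p(x,y)·ln p(x,y) over all 6 cells.
  cell (r,a): −0.12·ln0.12 = 0.2544
  cell (r,b): −0.37·ln0.37 = 0.3679
  cell (s,a): −0.11·ln0.11 = 0.2428
  cell (s,b): −0.23·ln0.23 = 0.3380
  cell (t,a): −0.06·ln0.06 = 0.1688
  cell (t,b): −0.11·ln0.11 = 0.2428
Sum = 1.615 nats.

1.615 nats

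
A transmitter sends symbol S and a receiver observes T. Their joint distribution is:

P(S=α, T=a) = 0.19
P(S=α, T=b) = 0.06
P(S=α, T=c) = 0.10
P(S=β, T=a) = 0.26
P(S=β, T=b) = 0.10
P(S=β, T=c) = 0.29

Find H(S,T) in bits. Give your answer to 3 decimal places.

2.386 bits

H(S,T) = −Σ p(x,y)·log₂ p(x,y) over all 6 cells.
  cell (α,a): −0.19·log₂0.19 = 0.4552
  cell (α,b): −0.06·log₂0.06 = 0.2435
  cell (α,c): −0.10·log₂0.10 = 0.3322
  cell (β,a): −0.26·log₂0.26 = 0.5053
  cell (β,b): −0.10·log₂0.10 = 0.3322
  cell (β,c): −0.29·log₂0.29 = 0.5179
Sum = 2.386 bits.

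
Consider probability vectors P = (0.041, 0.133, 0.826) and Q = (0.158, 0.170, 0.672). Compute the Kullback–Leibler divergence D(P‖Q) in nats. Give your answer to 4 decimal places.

D(P‖Q) = Σ p·ln(p/q).
  0.041·ln(0.041/0.158) = -0.05531
  0.133·ln(0.133/0.170) = -0.03264
  0.826·ln(0.826/0.672) = 0.17043
D(P‖Q) = 0.0825 nats.

0.0825 nats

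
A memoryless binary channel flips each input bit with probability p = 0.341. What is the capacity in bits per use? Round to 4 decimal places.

0.0742 bits

Binary symmetric channel: C = 1 − h₂(ε) where h₂ is the binary entropy function.
h₂(0.341) = −0.341·log₂0.341 − 0.659·log₂0.659 = 0.9258.
C = 1 − 0.9258 = 0.0742 bits per channel use.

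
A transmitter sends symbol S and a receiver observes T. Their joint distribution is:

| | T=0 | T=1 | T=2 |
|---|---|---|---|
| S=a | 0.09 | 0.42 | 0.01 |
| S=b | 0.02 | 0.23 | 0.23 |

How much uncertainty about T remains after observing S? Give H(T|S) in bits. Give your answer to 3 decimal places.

Chain rule: H(T|S) = H(S,T) − H(S).
Marginals: p(S) = (0.5200, 0.4800), p(T) = (0.1100, 0.6500, 0.2400).
H(S,T) = 1.9930 bits; H(S) = 0.9988 bits.
H(T|S) = 1.9930 − 0.9988 = 0.994 bits.

0.994 bits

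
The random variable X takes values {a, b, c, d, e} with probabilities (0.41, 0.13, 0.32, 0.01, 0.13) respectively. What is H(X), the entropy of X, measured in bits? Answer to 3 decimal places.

1.885 bits

H(X) = −Σ p·log₂ p.
  −(0.41)·log₂(0.41) = 0.5274
  −(0.13)·log₂(0.13) = 0.3826
  −(0.32)·log₂(0.32) = 0.5260
  −(0.01)·log₂(0.01) = 0.0664
  −(0.13)·log₂(0.13) = 0.3826
Sum: 0.5274 + 0.3826 + 0.5260 + 0.0664 + 0.3826 = 1.885 bits.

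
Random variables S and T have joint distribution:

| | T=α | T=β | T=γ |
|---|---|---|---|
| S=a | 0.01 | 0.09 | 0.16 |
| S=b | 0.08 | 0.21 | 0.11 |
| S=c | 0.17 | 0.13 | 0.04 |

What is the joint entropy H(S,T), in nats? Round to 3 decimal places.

H(S,T) = −Σ p(x,y)·ln p(x,y) over all 9 cells.
  cell (a,α): −0.01·ln0.01 = 0.0461
  cell (a,β): −0.09·ln0.09 = 0.2167
  cell (a,γ): −0.16·ln0.16 = 0.2932
  cell (b,α): −0.08·ln0.08 = 0.2021
  cell (b,β): −0.21·ln0.21 = 0.3277
  cell (b,γ): −0.11·ln0.11 = 0.2428
  cell (c,α): −0.17·ln0.17 = 0.3012
  cell (c,β): −0.13·ln0.13 = 0.2652
  cell (c,γ): −0.04·ln0.04 = 0.1288
Sum = 2.024 nats.

2.024 nats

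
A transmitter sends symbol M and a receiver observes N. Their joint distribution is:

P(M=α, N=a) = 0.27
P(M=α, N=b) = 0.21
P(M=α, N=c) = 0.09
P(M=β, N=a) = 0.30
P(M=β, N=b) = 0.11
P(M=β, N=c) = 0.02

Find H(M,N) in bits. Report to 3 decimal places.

H(M,N) = −Σ p(x,y)·log₂ p(x,y) over all 6 cells.
  cell (α,a): −0.27·log₂0.27 = 0.5100
  cell (α,b): −0.21·log₂0.21 = 0.4728
  cell (α,c): −0.09·log₂0.09 = 0.3127
  cell (β,a): −0.30·log₂0.30 = 0.5211
  cell (β,b): −0.11·log₂0.11 = 0.3503
  cell (β,c): −0.02·log₂0.02 = 0.1129
Sum = 2.280 bits.

2.280 bits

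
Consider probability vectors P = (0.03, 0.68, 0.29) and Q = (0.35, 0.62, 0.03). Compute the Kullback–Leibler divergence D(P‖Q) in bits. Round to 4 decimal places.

0.9335 bits

D(P‖Q) = Σ p·log₂(p/q).
  0.03·log₂(0.03/0.35) = -0.10633
  0.68·log₂(0.68/0.62) = 0.09062
  0.29·log₂(0.29/0.03) = 0.94918
D(P‖Q) = 0.9335 bits.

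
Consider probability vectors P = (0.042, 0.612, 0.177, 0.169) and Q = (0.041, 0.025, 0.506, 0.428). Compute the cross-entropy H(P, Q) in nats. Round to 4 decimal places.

H(P,Q) = −Σ p·ln q.
  −0.042·ln(0.041) = 0.13416
  −0.612·ln(0.025) = 2.25759
  −0.177·ln(0.506) = 0.12058
  −0.169·ln(0.428) = 0.14342
H(P,Q) = 2.6557 nats.

2.6557 nats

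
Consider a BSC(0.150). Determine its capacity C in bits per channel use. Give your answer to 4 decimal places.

Binary symmetric channel: C = 1 − h₂(ε) where h₂ is the binary entropy function.
h₂(0.150) = −0.150·log₂0.150 − 0.850·log₂0.850 = 0.6098.
C = 1 − 0.6098 = 0.3902 bits per channel use.

0.3902 bits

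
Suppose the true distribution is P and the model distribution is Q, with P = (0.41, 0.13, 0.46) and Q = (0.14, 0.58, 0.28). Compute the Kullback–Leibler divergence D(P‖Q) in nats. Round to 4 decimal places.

0.4745 nats

D(P‖Q) = Σ p·ln(p/q).
  0.41·ln(0.41/0.14) = 0.44055
  0.13·ln(0.13/0.58) = -0.19441
  0.46·ln(0.46/0.28) = 0.22836
D(P‖Q) = 0.4745 nats.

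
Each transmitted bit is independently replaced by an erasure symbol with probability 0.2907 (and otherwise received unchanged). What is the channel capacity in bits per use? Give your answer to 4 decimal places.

0.7093 bits

Binary erasure channel: capacity C = 1 − ε.
C = 1 − 0.2907 = 0.7093 bits per channel use.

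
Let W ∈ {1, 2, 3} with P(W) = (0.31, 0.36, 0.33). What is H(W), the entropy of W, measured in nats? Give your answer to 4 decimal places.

H(W) = −Σ p·ln p.
  −(0.31)·ln(0.31) = 0.36307
  −(0.36)·ln(0.36) = 0.36779
  −(0.33)·ln(0.33) = 0.36586
Sum: 0.36307 + 0.36779 + 0.36586 = 1.0967 nats.

1.0967 nats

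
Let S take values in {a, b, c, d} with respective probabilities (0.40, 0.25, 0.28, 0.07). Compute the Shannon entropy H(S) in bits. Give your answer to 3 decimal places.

H(S) = −Σ p·log₂ p.
  −(0.40)·log₂(0.40) = 0.5288
  −(0.25)·log₂(0.25) = 0.5000
  −(0.28)·log₂(0.28) = 0.5142
  −(0.07)·log₂(0.07) = 0.2686
Sum: 0.5288 + 0.5000 + 0.5142 + 0.2686 = 1.812 bits.

1.812 bits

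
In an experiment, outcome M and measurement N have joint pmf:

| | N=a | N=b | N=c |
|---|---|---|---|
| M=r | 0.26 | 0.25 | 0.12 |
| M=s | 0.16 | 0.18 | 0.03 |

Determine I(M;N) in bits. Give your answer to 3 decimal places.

Marginals: p(M) = (0.6300, 0.3700), p(N) = (0.4200, 0.4300, 0.1500).
I(M;N) = H(M) + H(N) − H(M,N).
H(M) = 0.9507, H(N) = 1.4598, H(M,N) = 2.3924.
I(M;N) = 0.9507 + 1.4598 − 2.3924 = 0.018 bits.

0.018 bits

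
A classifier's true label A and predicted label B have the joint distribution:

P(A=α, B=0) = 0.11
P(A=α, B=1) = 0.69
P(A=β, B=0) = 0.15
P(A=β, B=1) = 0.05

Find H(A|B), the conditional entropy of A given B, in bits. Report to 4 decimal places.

0.5196 bits

Chain rule: H(A|B) = H(A,B) − H(B).
Marginals: p(A) = (0.8000, 0.2000), p(B) = (0.2600, 0.7400).
H(A,B) = 1.3463 bits; H(B) = 0.8267 bits.
H(A|B) = 1.3463 − 0.8267 = 0.5196 bits.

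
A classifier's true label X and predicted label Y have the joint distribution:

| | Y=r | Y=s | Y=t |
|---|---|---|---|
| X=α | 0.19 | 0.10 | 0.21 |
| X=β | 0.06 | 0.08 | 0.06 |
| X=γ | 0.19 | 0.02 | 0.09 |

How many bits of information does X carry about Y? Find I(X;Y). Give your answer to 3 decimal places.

Marginals: p(X) = (0.5000, 0.2000, 0.3000), p(Y) = (0.4400, 0.2000, 0.3600).
I(X;Y) = Σ p(x,y)·log₂[p(x,y)/(p(x)p(y))].
  (α,r): 0.19·log₂(0.8636) = -0.0402
  (α,s): 0.10·log₂(1.0000) = 0.0000
  (α,t): 0.21·log₂(1.1667) = 0.0467
  (β,r): 0.06·log₂(0.6818) = -0.0332
  (β,s): 0.08·log₂(2.0000) = 0.0800
  (β,t): 0.06·log₂(0.8333) = -0.0158
  (γ,r): 0.19·log₂(1.4394) = 0.0998
  (γ,s): 0.02·log₂(0.3333) = -0.0317
  (γ,t): 0.09·log₂(0.8333) = -0.0237
Sum = 0.082 bits.

0.082 bits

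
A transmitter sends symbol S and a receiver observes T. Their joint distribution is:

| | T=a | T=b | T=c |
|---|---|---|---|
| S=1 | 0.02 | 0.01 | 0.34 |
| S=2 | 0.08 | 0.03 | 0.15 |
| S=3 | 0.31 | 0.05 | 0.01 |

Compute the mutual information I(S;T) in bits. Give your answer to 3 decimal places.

0.538 bits

Marginals: p(S) = (0.3700, 0.2600, 0.3700), p(T) = (0.4100, 0.0900, 0.5000).
I(S;T) = Σ p(x,y)·log₂[p(x,y)/(p(x)p(y))].
  (1,a): 0.02·log₂(0.1318) = -0.0585
  (1,b): 0.01·log₂(0.3003) = -0.0174
  (1,c): 0.34·log₂(1.8378) = 0.2985
  (2,a): 0.08·log₂(0.7505) = -0.0331
  (2,b): 0.03·log₂(1.2821) = 0.0108
  (2,c): 0.15·log₂(1.1538) = 0.0310
  (3,a): 0.31·log₂(2.0435) = 0.3196
  (3,b): 0.05·log₂(1.5015) = 0.0293
  (3,c): 0.01·log₂(0.0541) = -0.0421
Sum = 0.538 bits.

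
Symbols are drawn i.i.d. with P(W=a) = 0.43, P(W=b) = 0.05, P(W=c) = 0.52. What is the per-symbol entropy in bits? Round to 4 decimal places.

1.2302 bits

H(W) = −Σ p·log₂ p.
  −(0.43)·log₂(0.43) = 0.52356
  −(0.05)·log₂(0.05) = 0.21610
  −(0.52)·log₂(0.52) = 0.49058
Sum: 0.52356 + 0.21610 + 0.49058 = 1.2302 bits.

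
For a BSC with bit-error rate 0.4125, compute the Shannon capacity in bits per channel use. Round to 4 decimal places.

Binary symmetric channel: C = 1 − h₂(ε) where h₂ is the binary entropy function.
h₂(0.4125) = −0.4125·log₂0.4125 − 0.5875·log₂0.5875 = 0.9778.
C = 1 − 0.9778 = 0.0222 bits per channel use.

0.0222 bits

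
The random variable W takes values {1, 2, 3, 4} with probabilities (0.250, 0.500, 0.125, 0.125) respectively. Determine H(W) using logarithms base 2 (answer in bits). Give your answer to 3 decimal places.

H(W) = −Σ p·log₂ p.
  −(0.250)·log₂(0.250) = 0.5000
  −(0.500)·log₂(0.500) = 0.5000
  −(0.125)·log₂(0.125) = 0.3750
  −(0.125)·log₂(0.125) = 0.3750
Sum: 0.5000 + 0.5000 + 0.3750 + 0.3750 = 1.750 bits.

1.750 bits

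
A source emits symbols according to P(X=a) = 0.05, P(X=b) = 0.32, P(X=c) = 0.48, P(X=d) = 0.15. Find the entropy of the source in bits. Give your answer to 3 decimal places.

1.661 bits

H(X) = −Σ p·log₂ p.
  −(0.05)·log₂(0.05) = 0.2161
  −(0.32)·log₂(0.32) = 0.5260
  −(0.48)·log₂(0.48) = 0.5083
  −(0.15)·log₂(0.15) = 0.4105
Sum: 0.2161 + 0.5260 + 0.5083 + 0.4105 = 1.661 bits.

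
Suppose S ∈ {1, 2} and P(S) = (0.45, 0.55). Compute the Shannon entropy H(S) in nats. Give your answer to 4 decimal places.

H(S) = −Σ p·ln p.
  −(0.45)·ln(0.45) = 0.35933
  −(0.55)·ln(0.55) = 0.32881
Sum: 0.35933 + 0.32881 = 0.6881 nats.

0.6881 nats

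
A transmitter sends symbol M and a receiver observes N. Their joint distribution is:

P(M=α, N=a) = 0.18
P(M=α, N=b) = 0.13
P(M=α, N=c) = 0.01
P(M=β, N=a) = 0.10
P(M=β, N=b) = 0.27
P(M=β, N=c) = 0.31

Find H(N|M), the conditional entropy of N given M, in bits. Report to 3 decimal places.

Marginals: p(M) = (0.3200, 0.6800), p(N) = (0.2800, 0.4000, 0.3200).
H(N|M) = Σ p(M) · H(N|M=·).
  M=α: p=0.3200, H(N|M=α) = 1.1511
  M=β: p=0.6800, H(N|M=β) = 1.4524
Weighted sum = 1.356 bits.

1.356 bits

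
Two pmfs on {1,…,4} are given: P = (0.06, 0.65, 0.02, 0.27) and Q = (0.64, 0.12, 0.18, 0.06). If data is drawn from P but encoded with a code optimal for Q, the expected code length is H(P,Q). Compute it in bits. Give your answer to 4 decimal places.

H(P,Q) = −Σ p·log₂ q.
  −0.06·log₂(0.64) = 0.03863
  −0.65·log₂(0.12) = 1.98828
  −0.02·log₂(0.18) = 0.04948
  −0.27·log₂(0.06) = 1.09590
H(P,Q) = 3.1723 bits.

3.1723 bits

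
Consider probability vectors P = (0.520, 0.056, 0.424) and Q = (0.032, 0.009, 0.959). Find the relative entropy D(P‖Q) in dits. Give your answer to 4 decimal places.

D(P‖Q) = Σ p·log₁₀(p/q).
  0.520·log₁₀(0.520/0.032) = 0.62964
  0.056·log₁₀(0.056/0.009) = 0.04446
  0.424·log₁₀(0.424/0.959) = -0.15029
D(P‖Q) = 0.5238 dits.

0.5238 dits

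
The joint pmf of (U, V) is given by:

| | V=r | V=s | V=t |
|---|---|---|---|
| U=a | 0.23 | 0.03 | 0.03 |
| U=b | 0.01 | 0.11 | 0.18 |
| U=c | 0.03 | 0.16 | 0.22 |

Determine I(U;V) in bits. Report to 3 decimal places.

0.412 bits

Marginals: p(U) = (0.2900, 0.3000, 0.4100), p(V) = (0.2700, 0.3000, 0.4300).
I(U;V) = Σ p(x,y)·log₂[p(x,y)/(p(x)p(y))].
  (a,r): 0.23·log₂(2.9374) = 0.3575
  (a,s): 0.03·log₂(0.3448) = -0.0461
  (a,t): 0.03·log₂(0.2406) = -0.0617
  (b,r): 0.01·log₂(0.1235) = -0.0302
  (b,s): 0.11·log₂(1.2222) = 0.0318
  (b,t): 0.18·log₂(1.3953) = 0.0865
  (c,r): 0.03·log₂(0.2710) = -0.0565
  (c,s): 0.16·log₂(1.3008) = 0.0607
  (c,t): 0.22·log₂(1.2479) = 0.0703
Sum = 0.412 bits.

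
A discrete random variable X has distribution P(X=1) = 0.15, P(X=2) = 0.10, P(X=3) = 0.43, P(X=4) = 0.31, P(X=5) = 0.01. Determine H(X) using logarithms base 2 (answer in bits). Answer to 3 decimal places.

1.857 bits

H(X) = −Σ p·log₂ p.
  −(0.15)·log₂(0.15) = 0.4105
  −(0.10)·log₂(0.10) = 0.3322
  −(0.43)·log₂(0.43) = 0.5236
  −(0.31)·log₂(0.31) = 0.5238
  −(0.01)·log₂(0.01) = 0.0664
Sum: 0.4105 + 0.3322 + 0.5236 + 0.5238 + 0.0664 = 1.857 bits.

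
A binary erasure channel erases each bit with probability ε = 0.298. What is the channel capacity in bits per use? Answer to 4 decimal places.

Binary erasure channel: capacity C = 1 − ε.
C = 1 − 0.298 = 0.7020 bits per channel use.

0.7020 bits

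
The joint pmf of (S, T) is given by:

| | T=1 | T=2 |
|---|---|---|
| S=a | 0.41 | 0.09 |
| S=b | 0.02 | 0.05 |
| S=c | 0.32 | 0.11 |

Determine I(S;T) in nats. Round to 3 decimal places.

Marginals: p(S) = (0.5000, 0.0700, 0.4300), p(T) = (0.7500, 0.2500).
I(S;T) = Σ p(x,y)·ln[p(x,y)/(p(x)p(y))].
  (a,1): 0.41·ln(1.0933) = 0.0366
  (a,2): 0.09·ln(0.7200) = -0.0296
  (b,1): 0.02·ln(0.3810) = -0.0193
  (b,2): 0.05·ln(2.8571) = 0.0525
  (c,1): 0.32·ln(0.9922) = -0.0025
  (c,2): 0.11·ln(1.0233) = 0.0025
Sum = 0.040 nats.

0.040 nats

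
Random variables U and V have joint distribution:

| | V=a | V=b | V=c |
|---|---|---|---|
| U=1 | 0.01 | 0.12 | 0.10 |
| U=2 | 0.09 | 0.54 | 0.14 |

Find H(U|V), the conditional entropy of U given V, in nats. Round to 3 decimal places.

Chain rule: H(U|V) = H(U,V) − H(V).
Marginals: p(U) = (0.2300, 0.7700), p(V) = (0.1000, 0.6600, 0.2400).
H(U,V) = 1.3555 nats; H(V) = 0.8470 nats.
H(U|V) = 1.3555 − 0.8470 = 0.508 nats.

0.508 nats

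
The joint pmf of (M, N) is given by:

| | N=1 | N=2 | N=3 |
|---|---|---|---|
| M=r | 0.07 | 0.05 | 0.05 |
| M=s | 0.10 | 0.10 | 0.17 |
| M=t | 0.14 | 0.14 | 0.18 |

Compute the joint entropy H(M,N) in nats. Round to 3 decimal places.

H(M,N) = −Σ p(x,y)·ln p(x,y) over all 9 cells.
  cell (r,1): −0.07·ln0.07 = 0.1861
  cell (r,2): −0.05·ln0.05 = 0.1498
  cell (r,3): −0.05·ln0.05 = 0.1498
  cell (s,1): −0.10·ln0.10 = 0.2303
  cell (s,2): −0.10·ln0.10 = 0.2303
  cell (s,3): −0.17·ln0.17 = 0.3012
  cell (t,1): −0.14·ln0.14 = 0.2753
  cell (t,2): −0.14·ln0.14 = 0.2753
  cell (t,3): −0.18·ln0.18 = 0.3087
Sum = 2.107 nats.

2.107 nats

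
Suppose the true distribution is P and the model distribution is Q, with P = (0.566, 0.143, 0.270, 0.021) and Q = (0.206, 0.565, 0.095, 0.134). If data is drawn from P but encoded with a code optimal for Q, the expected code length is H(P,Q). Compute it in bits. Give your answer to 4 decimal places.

2.3857 bits

H(P,Q) = −Σ p·log₂ q.
  −0.566·log₂(0.206) = 1.29007
  −0.143·log₂(0.565) = 0.11779
  −0.270·log₂(0.095) = 0.91690
  −0.021·log₂(0.134) = 0.06089
H(P,Q) = 2.3857 bits.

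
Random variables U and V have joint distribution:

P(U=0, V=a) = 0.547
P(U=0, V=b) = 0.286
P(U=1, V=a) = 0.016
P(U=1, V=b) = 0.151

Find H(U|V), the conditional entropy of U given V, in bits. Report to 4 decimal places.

Marginals: p(U) = (0.8330, 0.1670), p(V) = (0.5630, 0.4370).
H(U|V) = Σ p(V) · H(U|V=·).
  V=a: p=0.5630, H(U|V=a) = 0.1864
  V=b: p=0.4370, H(U|V=b) = 0.9300
Weighted sum = 0.5114 bits.

0.5114 bits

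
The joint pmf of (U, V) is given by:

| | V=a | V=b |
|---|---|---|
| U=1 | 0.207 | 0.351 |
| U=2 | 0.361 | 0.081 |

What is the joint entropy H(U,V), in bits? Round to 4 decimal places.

1.8249 bits

H(U,V) = −Σ p(x,y)·log₂ p(x,y) over all 4 cells.
  cell (1,a): −0.207·log₂0.207 = 0.47037
  cell (1,b): −0.351·log₂0.351 = 0.53017
  cell (2,a): −0.361·log₂0.361 = 0.53064
  cell (2,b): −0.081·log₂0.081 = 0.29370
Sum = 1.8249 bits.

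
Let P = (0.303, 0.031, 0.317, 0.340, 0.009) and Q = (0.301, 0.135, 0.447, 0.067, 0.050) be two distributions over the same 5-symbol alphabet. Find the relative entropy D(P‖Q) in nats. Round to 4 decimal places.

D(P‖Q) = Σ p·ln(p/q).
  0.303·ln(0.303/0.301) = 0.00201
  0.031·ln(0.031/0.135) = -0.04561
  0.317·ln(0.317/0.447) = -0.10894
  0.340·ln(0.340/0.067) = 0.55225
  0.009·ln(0.009/0.050) = -0.01543
D(P‖Q) = 0.3843 nats.

0.3843 nats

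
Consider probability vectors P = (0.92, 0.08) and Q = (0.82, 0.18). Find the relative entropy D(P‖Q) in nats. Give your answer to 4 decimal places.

0.0410 nats

D(P‖Q) = Σ p·ln(p/q).
  0.92·ln(0.92/0.82) = 0.10586
  0.08·ln(0.08/0.18) = -0.06487
D(P‖Q) = 0.0410 nats.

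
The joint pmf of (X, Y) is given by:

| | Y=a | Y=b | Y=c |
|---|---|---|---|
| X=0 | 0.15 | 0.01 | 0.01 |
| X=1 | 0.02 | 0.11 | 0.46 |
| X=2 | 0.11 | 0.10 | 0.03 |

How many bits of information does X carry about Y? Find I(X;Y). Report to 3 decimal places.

0.516 bits

Marginals: p(X) = (0.1700, 0.5900, 0.2400), p(Y) = (0.2800, 0.2200, 0.5000).
I(X;Y) = H(X) + H(Y) − H(X,Y).
H(X) = 1.3778, H(Y) = 1.4948, H(X,Y) = 2.3562.
I(X;Y) = 1.3778 + 1.4948 − 2.3562 = 0.516 bits.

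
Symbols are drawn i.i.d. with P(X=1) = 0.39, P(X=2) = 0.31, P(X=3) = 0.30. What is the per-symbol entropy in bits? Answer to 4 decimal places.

1.5747 bits

H(X) = −Σ p·log₂ p.
  −(0.39)·log₂(0.39) = 0.52980
  −(0.31)·log₂(0.31) = 0.52379
  −(0.30)·log₂(0.30) = 0.52109
Sum: 0.52980 + 0.52379 + 0.52109 = 1.5747 bits.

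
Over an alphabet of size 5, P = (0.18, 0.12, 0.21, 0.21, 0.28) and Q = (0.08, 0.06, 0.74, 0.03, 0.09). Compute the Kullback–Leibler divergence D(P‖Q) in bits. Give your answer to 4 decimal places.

0.9970 bits

D(P‖Q) = Σ p·log₂(p/q).
  0.18·log₂(0.18/0.08) = 0.21059
  0.12·log₂(0.12/0.06) = 0.12000
  0.21·log₂(0.21/0.74) = -0.38160
  0.21·log₂(0.21/0.03) = 0.58954
  0.28·log₂(0.28/0.09) = 0.45848
D(P‖Q) = 0.9970 bits.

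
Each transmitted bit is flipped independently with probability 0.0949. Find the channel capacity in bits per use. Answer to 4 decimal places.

Binary symmetric channel: C = 1 − h₂(ε) where h₂ is the binary entropy function.
h₂(0.0949) = −0.0949·log₂0.0949 − 0.9051·log₂0.9051 = 0.4526.
C = 1 − 0.4526 = 0.5474 bits per channel use.

0.5474 bits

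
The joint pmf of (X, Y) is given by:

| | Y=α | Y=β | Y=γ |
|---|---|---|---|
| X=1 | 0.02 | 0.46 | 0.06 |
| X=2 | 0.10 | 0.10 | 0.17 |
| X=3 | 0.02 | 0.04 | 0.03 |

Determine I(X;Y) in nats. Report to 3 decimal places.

Marginals: p(X) = (0.5400, 0.3700, 0.0900), p(Y) = (0.1400, 0.6000, 0.2600).
I(X;Y) = Σ p(x,y)·ln[p(x,y)/(p(x)p(y))].
  (1,α): 0.02·ln(0.2646) = -0.0266
  (1,β): 0.46·ln(1.4198) = 0.1612
  (1,γ): 0.06·ln(0.4274) = -0.0510
  (2,α): 0.10·ln(1.9305) = 0.0658
  (2,β): 0.10·ln(0.4505) = -0.0798
  (2,γ): 0.17·ln(1.7672) = 0.0968
  (3,α): 0.02·ln(1.5873) = 0.0092
  (3,β): 0.04·ln(0.7407) = -0.0120
  (3,γ): 0.03·ln(1.2821) = 0.0075
Sum = 0.171 nats.

0.171 nats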